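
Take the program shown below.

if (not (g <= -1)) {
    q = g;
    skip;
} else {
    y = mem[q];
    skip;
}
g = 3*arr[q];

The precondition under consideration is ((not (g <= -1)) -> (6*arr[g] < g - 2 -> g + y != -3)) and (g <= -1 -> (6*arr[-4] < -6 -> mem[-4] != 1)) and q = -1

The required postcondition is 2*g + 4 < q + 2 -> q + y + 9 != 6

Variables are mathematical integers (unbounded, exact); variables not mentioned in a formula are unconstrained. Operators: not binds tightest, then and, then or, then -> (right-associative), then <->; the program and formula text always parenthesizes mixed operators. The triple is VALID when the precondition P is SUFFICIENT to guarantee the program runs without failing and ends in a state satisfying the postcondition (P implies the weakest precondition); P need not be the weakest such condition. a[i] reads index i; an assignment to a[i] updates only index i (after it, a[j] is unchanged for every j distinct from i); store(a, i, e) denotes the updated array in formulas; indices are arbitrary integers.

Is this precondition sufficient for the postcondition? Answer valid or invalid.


Working backward. After the program, the postcondition 2*g + 4 < q + 2 -> q + y + 9 != 6 must hold; in canonical form it is 2*g < q - 2 -> q + y != -3.
Before g := 3*arr[q]: 6*arr[q] < q - 2 -> q + y != -3
Then branch requires 6*arr[g] < g - 2 -> g + y != -3; else branch requires 6*arr[q] < q - 2 -> mem[q] + q != -3.
Before the if: ((not (g <= -1)) -> (6*arr[g] < g - 2 -> g + y != -3)) and (g <= -1 -> (6*arr[q] < q - 2 -> mem[q] + q != -3))
The weakest precondition is ((not (g <= -1)) -> (6*arr[g] < g - 2 -> g + y != -3)) and (g <= -1 -> (6*arr[q] < q - 2 -> mem[q] + q != -3)).
Check whether ((not (g <= -1)) -> (6*arr[g] < g - 2 -> g + y != -3)) and (g <= -1 -> (6*arr[-4] < -6 -> mem[-4] != 1)) and q = -1 implies it.
Countermodel: at the initial state arr = {[-4] = -17423, [-1] = -17423, elsewhere -17423}, g = -1, mem = {[-4] = 2, [-1] = -2, elsewhere -2}, q = -1, y = 0, the precondition holds but the weakest precondition fails.
Answer: invalid


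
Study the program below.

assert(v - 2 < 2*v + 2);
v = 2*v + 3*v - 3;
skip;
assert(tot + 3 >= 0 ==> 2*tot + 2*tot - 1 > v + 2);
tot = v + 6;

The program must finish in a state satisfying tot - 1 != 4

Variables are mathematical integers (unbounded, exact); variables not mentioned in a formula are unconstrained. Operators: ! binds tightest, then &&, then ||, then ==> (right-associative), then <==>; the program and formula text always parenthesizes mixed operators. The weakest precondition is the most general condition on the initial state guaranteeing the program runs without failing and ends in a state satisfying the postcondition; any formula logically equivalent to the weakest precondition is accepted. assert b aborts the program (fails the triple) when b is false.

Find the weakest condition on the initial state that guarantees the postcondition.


Working backward. After the program, the postcondition tot - 1 != 4 must hold; in canonical form it is tot != 5.
Before tot := v + 6: v != -1
Before assert tot + 3 >= 0 ==> 2*tot + 2*tot - 1 > v + 2: (tot >= -3 ==> 4*tot > v + 3) && v != -1
Before skip: (tot >= -3 ==> 4*tot > v + 3) && v != -1
Before v := 2*v + 3*v - 3: (tot >= -3 ==> 4*tot > 5*v) && 5*v != 2
Before assert v - 2 < 2*v + 2: v > -4 && (tot >= -3 ==> 4*tot > 5*v) && 5*v != 2
Answer: WP = v > -4 && (tot >= -3 ==> 4*tot > 5*v) && 5*v != 2


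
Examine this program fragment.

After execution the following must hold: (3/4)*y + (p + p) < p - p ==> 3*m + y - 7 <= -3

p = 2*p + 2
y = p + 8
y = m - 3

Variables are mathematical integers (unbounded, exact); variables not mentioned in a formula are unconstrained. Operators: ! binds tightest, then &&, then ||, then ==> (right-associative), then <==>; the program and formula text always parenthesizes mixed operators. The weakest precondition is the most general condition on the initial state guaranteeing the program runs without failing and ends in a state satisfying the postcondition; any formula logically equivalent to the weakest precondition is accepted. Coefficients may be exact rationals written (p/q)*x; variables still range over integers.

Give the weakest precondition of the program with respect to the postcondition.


Working backward. After the program, the postcondition (3/4)*y + (p + p) < p - p ==> 3*m + y - 7 <= -3 must hold; in canonical form it is 2*p + (3/4)*y < 0 ==> 3*m + y <= 4.
Before y := m - 3: (3/4)*m + 2*p < 9/4 ==> 4*m <= 7
Before y := p + 8: (3/4)*m + 2*p < 9/4 ==> 4*m <= 7
Before p := 2*p + 2: (3/4)*m + 4*p < -7/4 ==> 4*m <= 7
Answer: WP = (3/4)*m + 4*p < -7/4 ==> 4*m <= 7


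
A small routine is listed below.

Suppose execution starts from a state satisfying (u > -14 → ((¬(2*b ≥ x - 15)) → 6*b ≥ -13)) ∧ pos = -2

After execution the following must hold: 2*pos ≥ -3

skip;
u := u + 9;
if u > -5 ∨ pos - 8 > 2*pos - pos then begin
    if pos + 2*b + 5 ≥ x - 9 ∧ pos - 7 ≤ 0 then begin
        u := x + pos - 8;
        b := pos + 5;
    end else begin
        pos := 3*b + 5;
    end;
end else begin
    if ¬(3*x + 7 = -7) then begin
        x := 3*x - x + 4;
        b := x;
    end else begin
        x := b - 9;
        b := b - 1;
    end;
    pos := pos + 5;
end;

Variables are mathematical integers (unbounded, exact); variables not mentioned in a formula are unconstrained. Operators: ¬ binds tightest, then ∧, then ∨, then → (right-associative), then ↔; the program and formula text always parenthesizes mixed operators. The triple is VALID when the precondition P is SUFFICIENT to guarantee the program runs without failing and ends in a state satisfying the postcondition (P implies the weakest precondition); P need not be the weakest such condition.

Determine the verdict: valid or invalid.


Working backward. After the program, 2*pos ≥ -3 must hold.
Then branch requires ((2*b + pos ≥ x - 14 ∧ pos ≤ 7) → 2*pos ≥ -3) ∧ ((¬(2*b + pos ≥ x - 14 ∧ pos ≤ 7)) → 6*b ≥ -13); else branch requires ((¬(3*x = -14)) → 2*pos ≥ -13) ∧ (3*x = -14 → 2*pos ≥ -13).
Before the if: (u > -5 → (((2*b + pos ≥ x - 14 ∧ pos ≤ 7) → 2*pos ≥ -3) ∧ ((¬(2*b + pos ≥ x - 14 ∧ pos ≤ 7)) → 6*b ≥ -13))) ∧ ((¬(u > -5)) → (((¬(3*x = -14)) → 2*pos ≥ -13) ∧ (3*x = -14 → 2*pos ≥ -13)))
Before u := u + 9: (u > -14 → (((2*b + pos ≥ x - 14 ∧ pos ≤ 7) → 2*pos ≥ -3) ∧ ((¬(2*b + pos ≥ x - 14 ∧ pos ≤ 7)) → 6*b ≥ -13))) ∧ ((¬(u > -14)) → (((¬(3*x = -14)) → 2*pos ≥ -13) ∧ (3*x = -14 → 2*pos ≥ -13)))
Before skip: (u > -14 → (((2*b + pos ≥ x - 14 ∧ pos ≤ 7) → 2*pos ≥ -3) ∧ ((¬(2*b + pos ≥ x - 14 ∧ pos ≤ 7)) → 6*b ≥ -13))) ∧ ((¬(u > -14)) → (((¬(3*x = -14)) → 2*pos ≥ -13) ∧ (3*x = -14 → 2*pos ≥ -13)))
The weakest precondition is (u > -14 → (((2*b + pos ≥ x - 14 ∧ pos ≤ 7) → 2*pos ≥ -3) ∧ ((¬(2*b + pos ≥ x - 14 ∧ pos ≤ 7)) → 6*b ≥ -13))) ∧ ((¬(u > -14)) → (((¬(3*x = -14)) → 2*pos ≥ -13) ∧ (3*x = -14 → 2*pos ≥ -13))).
Check whether (u > -14 → ((¬(2*b ≥ x - 15)) → 6*b ≥ -13)) ∧ pos = -2 implies it.
Countermodel: at the initial state b = -3, pos = -2, u = -13, x = 7, the precondition holds but the weakest precondition fails.
Answer: invalid


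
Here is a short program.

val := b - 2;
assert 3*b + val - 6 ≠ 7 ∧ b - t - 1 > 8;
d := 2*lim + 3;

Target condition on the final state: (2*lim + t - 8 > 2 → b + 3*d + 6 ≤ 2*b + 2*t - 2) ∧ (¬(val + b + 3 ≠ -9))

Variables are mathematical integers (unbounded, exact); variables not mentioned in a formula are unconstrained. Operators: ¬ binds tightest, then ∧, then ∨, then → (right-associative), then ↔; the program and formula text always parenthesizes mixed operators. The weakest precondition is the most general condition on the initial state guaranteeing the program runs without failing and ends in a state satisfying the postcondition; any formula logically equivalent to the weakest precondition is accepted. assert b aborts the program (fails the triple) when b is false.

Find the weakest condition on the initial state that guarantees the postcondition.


Working backward. After the program, the postcondition (2*lim + t - 8 > 2 → b + 3*d + 6 ≤ 2*b + 2*t - 2) ∧ (¬(val + b + 3 ≠ -9)) must hold; in canonical form it is (2*lim + t > 10 → 3*d ≤ b + 2*t - 8) ∧ (¬(b + val ≠ -12)).
Before d := 2*lim + 3: (2*lim + t > 10 → 6*lim ≤ b + 2*t - 17) ∧ (¬(b + val ≠ -12))
Before assert 3*b + val - 6 ≠ 7 ∧ b - t - 1 > 8: 3*b + val ≠ 13 ∧ b > t + 9 ∧ (2*lim + t > 10 → 6*lim ≤ b + 2*t - 17) ∧ (¬(b + val ≠ -12))
Before val := b - 2: 4*b ≠ 15 ∧ b > t + 9 ∧ (2*lim + t > 10 → 6*lim ≤ b + 2*t - 17) ∧ (¬(2*b ≠ -10))
Answer: WP = 4*b ≠ 15 ∧ b > t + 9 ∧ (2*lim + t > 10 → 6*lim ≤ b + 2*t - 17) ∧ (¬(2*b ≠ -10))


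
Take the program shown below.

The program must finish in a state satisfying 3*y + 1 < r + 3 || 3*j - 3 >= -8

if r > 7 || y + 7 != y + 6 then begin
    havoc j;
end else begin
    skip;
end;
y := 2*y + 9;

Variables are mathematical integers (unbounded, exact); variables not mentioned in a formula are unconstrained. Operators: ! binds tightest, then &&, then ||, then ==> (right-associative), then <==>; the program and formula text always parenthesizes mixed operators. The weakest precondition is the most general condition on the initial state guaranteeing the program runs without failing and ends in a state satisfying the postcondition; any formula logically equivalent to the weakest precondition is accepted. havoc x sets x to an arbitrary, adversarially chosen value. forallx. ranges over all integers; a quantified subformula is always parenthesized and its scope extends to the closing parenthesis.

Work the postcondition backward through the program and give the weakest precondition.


Working backward. After the program, the postcondition 3*y + 1 < r + 3 || 3*j - 3 >= -8 must hold; in canonical form it is 3*y < r + 2 || 3*j >= -5.
Before y := 2*y + 9: 6*y < r - 25 || 3*j >= -5
Then branch requires forall j_1. (6*y < r - 25 || 3*j_1 >= -5); else branch requires 6*y < r - 25 || 3*j >= -5.
Before the if: forall j_1. (6*y < r - 25 || 3*j_1 >= -5)
Answer: WP = forall j_1. (6*y < r - 25 || 3*j_1 >= -5)


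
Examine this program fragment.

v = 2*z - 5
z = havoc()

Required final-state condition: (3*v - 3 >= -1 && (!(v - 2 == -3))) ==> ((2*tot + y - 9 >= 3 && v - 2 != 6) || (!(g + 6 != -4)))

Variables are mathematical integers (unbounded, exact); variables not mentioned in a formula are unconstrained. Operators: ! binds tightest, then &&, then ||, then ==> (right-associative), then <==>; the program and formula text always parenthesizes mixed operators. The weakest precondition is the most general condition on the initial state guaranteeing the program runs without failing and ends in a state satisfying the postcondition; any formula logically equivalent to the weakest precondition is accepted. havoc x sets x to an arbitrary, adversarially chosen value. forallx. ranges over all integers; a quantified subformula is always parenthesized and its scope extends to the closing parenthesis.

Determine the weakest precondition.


Working backward. After the program, the postcondition (3*v - 3 >= -1 && (!(v - 2 == -3))) ==> ((2*tot + y - 9 >= 3 && v - 2 != 6) || (!(g + 6 != -4))) must hold; in canonical form it is (3*v >= 2 && (!(v == -1))) ==> ((2*tot + y >= 12 && v != 8) || (!(g != -10))).
Before havoc z: (3*v >= 2 && (!(v == -1))) ==> ((2*tot + y >= 12 && v != 8) || (!(g != -10)))
Before v := 2*z - 5: (6*z >= 17 && (!(2*z == 4))) ==> ((2*tot + y >= 12 && 2*z != 13) || (!(g != -10)))
Answer: WP = (6*z >= 17 && (!(2*z == 4))) ==> ((2*tot + y >= 12 && 2*z != 13) || (!(g != -10)))


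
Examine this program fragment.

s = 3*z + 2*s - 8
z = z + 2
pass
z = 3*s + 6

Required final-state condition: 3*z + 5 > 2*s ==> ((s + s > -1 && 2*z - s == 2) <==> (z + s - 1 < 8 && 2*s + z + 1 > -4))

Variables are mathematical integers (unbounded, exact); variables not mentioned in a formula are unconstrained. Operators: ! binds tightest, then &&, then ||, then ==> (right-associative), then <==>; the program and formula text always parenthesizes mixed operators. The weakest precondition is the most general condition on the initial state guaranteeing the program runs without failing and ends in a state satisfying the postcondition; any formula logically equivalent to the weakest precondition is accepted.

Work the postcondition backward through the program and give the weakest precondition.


Working backward. After the program, the postcondition 3*z + 5 > 2*s ==> ((s + s > -1 && 2*z - s == 2) <==> (z + s - 1 < 8 && 2*s + z + 1 > -4)) must hold; in canonical form it is 3*z > 2*s - 5 ==> ((2*s > -1 && 2*z == s + 2) <==> (s + z < 9 && 2*s + z > -5)).
Before z := 3*s + 6: 7*s > -23 ==> ((2*s > -1 && 5*s == -10) <==> (4*s < 3 && 5*s > -11))
Before skip: 7*s > -23 ==> ((2*s > -1 && 5*s == -10) <==> (4*s < 3 && 5*s > -11))
Before z := z + 2: 7*s > -23 ==> ((2*s > -1 && 5*s == -10) <==> (4*s < 3 && 5*s > -11))
Before s := 3*z + 2*s - 8: 14*s + 21*z > 33 ==> ((4*s + 6*z > 15 && 10*s + 15*z == 30) <==> (8*s + 12*z < 35 && 10*s + 15*z > 29))
Answer: WP = 14*s + 21*z > 33 ==> ((4*s + 6*z > 15 && 10*s + 15*z == 30) <==> (8*s + 12*z < 35 && 10*s + 15*z > 29))


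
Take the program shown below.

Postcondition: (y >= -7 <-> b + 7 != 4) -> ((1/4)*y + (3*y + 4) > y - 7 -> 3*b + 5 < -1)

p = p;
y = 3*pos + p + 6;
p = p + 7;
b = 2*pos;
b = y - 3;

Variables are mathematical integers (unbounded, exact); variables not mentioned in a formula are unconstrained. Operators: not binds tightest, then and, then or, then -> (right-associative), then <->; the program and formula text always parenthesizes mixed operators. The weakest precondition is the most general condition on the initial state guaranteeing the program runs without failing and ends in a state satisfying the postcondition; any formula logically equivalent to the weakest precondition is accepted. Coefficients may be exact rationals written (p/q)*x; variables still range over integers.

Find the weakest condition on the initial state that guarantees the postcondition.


Working backward. After the program, the postcondition (y >= -7 <-> b + 7 != 4) -> ((1/4)*y + (3*y + 4) > y - 7 -> 3*b + 5 < -1) must hold; in canonical form it is (y >= -7 <-> b != -3) -> ((9/4)*y > -11 -> 3*b < -6).
Before b := y - 3: (y >= -7 <-> y != 0) -> ((9/4)*y > -11 -> 3*y < 3)
Before b := 2*pos: (y >= -7 <-> y != 0) -> ((9/4)*y > -11 -> 3*y < 3)
Before p := p + 7: (y >= -7 <-> y != 0) -> ((9/4)*y > -11 -> 3*y < 3)
Before y := 3*pos + p + 6: (p + 3*pos >= -13 <-> p + 3*pos != -6) -> ((9/4)*p + (27/4)*pos > -49/2 -> 3*p + 9*pos < -15)
Before p := p: (p + 3*pos >= -13 <-> p + 3*pos != -6) -> ((9/4)*p + (27/4)*pos > -49/2 -> 3*p + 9*pos < -15)
Answer: WP = (p + 3*pos >= -13 <-> p + 3*pos != -6) -> ((9/4)*p + (27/4)*pos > -49/2 -> 3*p + 9*pos < -15)


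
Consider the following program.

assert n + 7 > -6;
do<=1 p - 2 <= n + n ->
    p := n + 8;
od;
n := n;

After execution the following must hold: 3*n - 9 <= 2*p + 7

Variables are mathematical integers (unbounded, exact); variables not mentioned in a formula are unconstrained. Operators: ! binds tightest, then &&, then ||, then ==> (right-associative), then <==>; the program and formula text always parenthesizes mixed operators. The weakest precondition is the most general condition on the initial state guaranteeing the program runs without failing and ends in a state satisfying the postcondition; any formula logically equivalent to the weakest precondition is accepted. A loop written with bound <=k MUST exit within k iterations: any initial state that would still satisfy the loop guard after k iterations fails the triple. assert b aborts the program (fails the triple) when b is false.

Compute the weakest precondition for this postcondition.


Working backward. After the program, the postcondition 3*n - 9 <= 2*p + 7 must hold; in canonical form it is 3*n <= 2*p + 16.
Before n := n: 3*n <= 2*p + 16
Before the loop (bound <=1), unroll the exhaustion recursion (WP_0 = exit-now case; WP_j = one more guarded iteration, up to j = 1):
  WP_0: (!(p <= 2*n + 2)) && 3*n <= 2*p + 16
  WP_1: (p <= 2*n + 2 ==> ((!(n >= 6)) && n <= 32)) && ((!(p <= 2*n + 2)) ==> 3*n <= 2*p + 16)
So before the loop: (p <= 2*n + 2 ==> ((!(n >= 6)) && n <= 32)) && ((!(p <= 2*n + 2)) ==> 3*n <= 2*p + 16)
Before assert n + 7 > -6: n > -13 && (p <= 2*n + 2 ==> ((!(n >= 6)) && n <= 32)) && ((!(p <= 2*n + 2)) ==> 3*n <= 2*p + 16)
Answer: WP = n > -13 && (p <= 2*n + 2 ==> ((!(n >= 6)) && n <= 32)) && ((!(p <= 2*n + 2)) ==> 3*n <= 2*p + 16)


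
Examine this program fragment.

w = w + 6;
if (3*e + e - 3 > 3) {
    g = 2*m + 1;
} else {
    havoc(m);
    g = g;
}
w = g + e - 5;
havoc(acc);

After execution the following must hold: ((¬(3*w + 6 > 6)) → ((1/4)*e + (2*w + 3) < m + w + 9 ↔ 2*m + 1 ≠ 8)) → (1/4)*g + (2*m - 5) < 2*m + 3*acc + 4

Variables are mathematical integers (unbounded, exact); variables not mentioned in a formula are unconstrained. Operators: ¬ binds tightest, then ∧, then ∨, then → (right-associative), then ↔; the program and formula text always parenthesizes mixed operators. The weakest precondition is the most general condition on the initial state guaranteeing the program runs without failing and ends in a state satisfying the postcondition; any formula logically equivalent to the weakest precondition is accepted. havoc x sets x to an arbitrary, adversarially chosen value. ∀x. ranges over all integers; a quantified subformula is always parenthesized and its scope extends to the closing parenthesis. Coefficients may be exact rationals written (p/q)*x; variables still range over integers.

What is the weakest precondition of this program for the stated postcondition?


Working backward. After the program, the postcondition ((¬(3*w + 6 > 6)) → ((1/4)*e + (2*w + 3) < m + w + 9 ↔ 2*m + 1 ≠ 8)) → (1/4)*g + (2*m - 5) < 2*m + 3*acc + 4 must hold; in canonical form it is ((¬(3*w > 0)) → ((1/4)*e + w < m + 6 ↔ 2*m ≠ 7)) → (1/4)*g < 3*acc + 9.
Before havoc acc: ∀acc_1. (((¬(3*w > 0)) → ((1/4)*e + w < m + 6 ↔ 2*m ≠ 7)) → (1/4)*g < 3*acc_1 + 9)
Before w := g + e - 5: ∀acc_1. (((¬(3*e + 3*g > 15)) → ((5/4)*e + g < m + 11 ↔ 2*m ≠ 7)) → (1/4)*g < 3*acc_1 + 9)
Then branch requires ∀acc_1. (((¬(3*e + 6*m > 12)) → ((5/4)*e + m < 10 ↔ 2*m ≠ 7)) → (1/2)*m < 3*acc_1 + 35/4); else branch requires ∀m_1. (∀acc_1. (((¬(3*e + 3*g > 15)) → ((5/4)*e + g < m_1 + 11 ↔ 2*m_1 ≠ 7)) → (1/4)*g < 3*acc_1 + 9)).
Before the if: (4*e > 6 → (∀acc_1. (((¬(3*e + 6*m > 12)) → ((5/4)*e + m < 10 ↔ 2*m ≠ 7)) → (1/2)*m < 3*acc_1 + 35/4))) ∧ ((¬(4*e > 6)) → (∀m_1. (∀acc_1. (((¬(3*e + 3*g > 15)) → ((5/4)*e + g < m_1 + 11 ↔ 2*m_1 ≠ 7)) → (1/4)*g < 3*acc_1 + 9))))
Before w := w + 6: (4*e > 6 → (∀acc_1. (((¬(3*e + 6*m > 12)) → ((5/4)*e + m < 10 ↔ 2*m ≠ 7)) → (1/2)*m < 3*acc_1 + 35/4))) ∧ ((¬(4*e > 6)) → (∀m_1. (∀acc_1. (((¬(3*e + 3*g > 15)) → ((5/4)*e + g < m_1 + 11 ↔ 2*m_1 ≠ 7)) → (1/4)*g < 3*acc_1 + 9))))
Answer: WP = (4*e > 6 → (∀acc_1. (((¬(3*e + 6*m > 12)) → ((5/4)*e + m < 10 ↔ 2*m ≠ 7)) → (1/2)*m < 3*acc_1 + 35/4))) ∧ ((¬(4*e > 6)) → (∀m_1. (∀acc_1. (((¬(3*e + 3*g > 15)) → ((5/4)*e + g < m_1 + 11 ↔ 2*m_1 ≠ 7)) → (1/4)*g < 3*acc_1 + 9))))


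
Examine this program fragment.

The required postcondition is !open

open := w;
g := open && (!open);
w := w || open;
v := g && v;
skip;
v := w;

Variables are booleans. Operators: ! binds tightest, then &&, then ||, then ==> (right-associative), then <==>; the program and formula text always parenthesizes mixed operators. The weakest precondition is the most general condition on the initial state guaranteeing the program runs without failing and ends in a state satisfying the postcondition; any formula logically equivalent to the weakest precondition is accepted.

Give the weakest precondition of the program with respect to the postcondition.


Working backward. After the program, !open must hold.
Before v := w: !open
Before skip: !open
Before v := g && v: !open
Before w := w || open: !open
Before g := open && (!open): !open
Before open := w: !w
Answer: WP = !w


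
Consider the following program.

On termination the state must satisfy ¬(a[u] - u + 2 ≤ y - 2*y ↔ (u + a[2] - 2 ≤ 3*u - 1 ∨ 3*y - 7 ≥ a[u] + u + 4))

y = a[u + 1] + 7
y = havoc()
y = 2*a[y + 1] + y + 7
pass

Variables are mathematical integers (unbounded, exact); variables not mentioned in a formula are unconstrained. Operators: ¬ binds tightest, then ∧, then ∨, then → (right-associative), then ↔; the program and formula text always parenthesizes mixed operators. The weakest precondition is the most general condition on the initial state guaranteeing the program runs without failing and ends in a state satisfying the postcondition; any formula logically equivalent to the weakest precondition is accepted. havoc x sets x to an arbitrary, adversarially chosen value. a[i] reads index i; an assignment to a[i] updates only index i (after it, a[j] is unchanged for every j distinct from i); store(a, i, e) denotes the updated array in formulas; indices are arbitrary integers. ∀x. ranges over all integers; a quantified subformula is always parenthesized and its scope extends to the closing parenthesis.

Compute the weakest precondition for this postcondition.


Working backward. After the program, the postcondition ¬(a[u] - u + 2 ≤ y - 2*y ↔ (u + a[2] - 2 ≤ 3*u - 1 ∨ 3*y - 7 ≥ a[u] + u + 4)) must hold; in canonical form it is ¬(a[u] + y ≤ u - 2 ↔ (a[2] ≤ 2*u + 1 ∨ 3*y ≥ a[u] + u + 11)).
Before skip: ¬(a[u] + y ≤ u - 2 ↔ (a[2] ≤ 2*u + 1 ∨ 3*y ≥ a[u] + u + 11))
Before y := 2*a[y + 1] + y + 7: ¬(2*a[y + 1] + a[u] + y ≤ u - 9 ↔ (a[2] ≤ 2*u + 1 ∨ 6*a[y + 1] + 3*y ≥ a[u] + u - 10))
Before havoc y: ∀y_1. (¬(2*a[y_1 + 1] + a[u] + y_1 ≤ u - 9 ↔ (a[2] ≤ 2*u + 1 ∨ 6*a[y_1 + 1] + 3*y_1 ≥ a[u] + u - 10)))
Before y := a[u + 1] + 7: ∀y_1. (¬(2*a[y_1 + 1] + a[u] + y_1 ≤ u - 9 ↔ (a[2] ≤ 2*u + 1 ∨ 6*a[y_1 + 1] + 3*y_1 ≥ a[u] + u - 10)))
Answer: WP = ∀y_1. (¬(2*a[y_1 + 1] + a[u] + y_1 ≤ u - 9 ↔ (a[2] ≤ 2*u + 1 ∨ 6*a[y_1 + 1] + 3*y_1 ≥ a[u] + u - 10)))


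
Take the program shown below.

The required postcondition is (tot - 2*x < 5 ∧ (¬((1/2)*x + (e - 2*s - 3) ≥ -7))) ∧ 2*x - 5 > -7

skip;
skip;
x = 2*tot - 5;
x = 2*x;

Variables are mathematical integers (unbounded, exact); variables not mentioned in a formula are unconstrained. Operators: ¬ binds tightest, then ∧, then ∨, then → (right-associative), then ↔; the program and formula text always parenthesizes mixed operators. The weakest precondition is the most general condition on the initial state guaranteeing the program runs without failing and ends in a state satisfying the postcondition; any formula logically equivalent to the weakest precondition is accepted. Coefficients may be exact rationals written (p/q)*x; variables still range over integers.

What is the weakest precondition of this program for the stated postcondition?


Working backward. After the program, the postcondition (tot - 2*x < 5 ∧ (¬((1/2)*x + (e - 2*s - 3) ≥ -7))) ∧ 2*x - 5 > -7 must hold; in canonical form it is tot < 2*x + 5 ∧ (¬(e + (1/2)*x ≥ 2*s - 4)) ∧ 2*x > -2.
Before x := 2*x: tot < 4*x + 5 ∧ (¬(e + x ≥ 2*s - 4)) ∧ 4*x > -2
Before x := 2*tot - 5: 7*tot > 15 ∧ (¬(e + 2*tot ≥ 2*s + 1)) ∧ 8*tot > 18
Before skip: 7*tot > 15 ∧ (¬(e + 2*tot ≥ 2*s + 1)) ∧ 8*tot > 18
Before skip: 7*tot > 15 ∧ (¬(e + 2*tot ≥ 2*s + 1)) ∧ 8*tot > 18
Answer: WP = 7*tot > 15 ∧ (¬(e + 2*tot ≥ 2*s + 1)) ∧ 8*tot > 18


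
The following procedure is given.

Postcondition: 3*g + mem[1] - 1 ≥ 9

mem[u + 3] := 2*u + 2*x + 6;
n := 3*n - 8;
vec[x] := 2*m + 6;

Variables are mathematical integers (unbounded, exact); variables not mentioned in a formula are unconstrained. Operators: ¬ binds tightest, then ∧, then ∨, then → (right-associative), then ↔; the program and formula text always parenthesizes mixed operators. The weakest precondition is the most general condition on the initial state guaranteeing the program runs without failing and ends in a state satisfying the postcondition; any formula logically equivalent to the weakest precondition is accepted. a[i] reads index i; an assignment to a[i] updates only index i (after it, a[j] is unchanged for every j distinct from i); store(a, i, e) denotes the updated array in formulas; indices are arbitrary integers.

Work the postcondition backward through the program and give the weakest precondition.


Working backward. After the program, the postcondition 3*g + mem[1] - 1 ≥ 9 must hold; in canonical form it is mem[1] + 3*g ≥ 10.
Before vec[x] := 2*m + 6: mem[1] + 3*g ≥ 10
Before n := 3*n - 8: mem[1] + 3*g ≥ 10
Before mem[u + 3] := 2*u + 2*x + 6: store(mem, u + 3, 2*u + 2*x + 6)[1] + 3*g ≥ 10
Answer: WP = store(mem, u + 3, 2*u + 2*x + 6)[1] + 3*g ≥ 10


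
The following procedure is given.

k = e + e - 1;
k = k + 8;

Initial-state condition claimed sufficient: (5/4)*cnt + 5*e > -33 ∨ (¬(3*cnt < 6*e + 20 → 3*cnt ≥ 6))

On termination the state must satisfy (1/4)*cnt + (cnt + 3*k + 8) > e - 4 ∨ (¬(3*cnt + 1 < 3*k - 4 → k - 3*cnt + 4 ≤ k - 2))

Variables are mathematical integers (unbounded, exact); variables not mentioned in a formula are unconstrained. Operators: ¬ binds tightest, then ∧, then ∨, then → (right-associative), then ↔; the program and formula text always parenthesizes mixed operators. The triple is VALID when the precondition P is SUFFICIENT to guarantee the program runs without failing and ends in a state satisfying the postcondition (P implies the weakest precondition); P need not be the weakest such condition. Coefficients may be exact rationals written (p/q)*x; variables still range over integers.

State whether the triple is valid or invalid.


Working backward. After the program, the postcondition (1/4)*cnt + (cnt + 3*k + 8) > e - 4 ∨ (¬(3*cnt + 1 < 3*k - 4 → k - 3*cnt + 4 ≤ k - 2)) must hold; in canonical form it is (5/4)*cnt + 3*k > e - 12 ∨ (¬(3*cnt < 3*k - 5 → 3*cnt ≥ 6)).
Before k := k + 8: (5/4)*cnt + 3*k > e - 36 ∨ (¬(3*cnt < 3*k + 19 → 3*cnt ≥ 6))
Before k := e + e - 1: (5/4)*cnt + 5*e > -33 ∨ (¬(3*cnt < 6*e + 16 → 3*cnt ≥ 6))
The weakest precondition is (5/4)*cnt + 5*e > -33 ∨ (¬(3*cnt < 6*e + 16 → 3*cnt ≥ 6)).
Check whether (5/4)*cnt + 5*e > -33 ∨ (¬(3*cnt < 6*e + 20 → 3*cnt ≥ 6)) implies it.
Countermodel: at the initial state cnt = -6, e = -6, the precondition holds but the weakest precondition fails.
Answer: invalid


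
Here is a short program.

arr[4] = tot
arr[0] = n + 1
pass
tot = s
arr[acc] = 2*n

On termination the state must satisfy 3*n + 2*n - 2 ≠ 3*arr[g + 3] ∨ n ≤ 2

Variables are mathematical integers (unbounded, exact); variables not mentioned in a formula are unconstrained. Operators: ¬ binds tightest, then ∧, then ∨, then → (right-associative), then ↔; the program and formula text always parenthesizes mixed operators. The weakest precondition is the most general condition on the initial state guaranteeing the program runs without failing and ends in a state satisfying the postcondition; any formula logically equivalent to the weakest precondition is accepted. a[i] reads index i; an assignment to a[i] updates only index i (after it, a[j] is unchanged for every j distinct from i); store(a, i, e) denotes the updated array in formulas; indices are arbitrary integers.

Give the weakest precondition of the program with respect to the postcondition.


Working backward. After the program, the postcondition 3*n + 2*n - 2 ≠ 3*arr[g + 3] ∨ n ≤ 2 must hold; in canonical form it is 5*n ≠ 3*arr[g + 3] + 2 ∨ n ≤ 2.
Before arr[acc] := 2*n: 5*n ≠ 3*store(arr, acc, 2*n)[g + 3] + 2 ∨ n ≤ 2
Before tot := s: 5*n ≠ 3*store(arr, acc, 2*n)[g + 3] + 2 ∨ n ≤ 2
Before skip: 5*n ≠ 3*store(arr, acc, 2*n)[g + 3] + 2 ∨ n ≤ 2
Before arr[0] := n + 1: 5*n ≠ 3*store(store(arr, 0, n + 1), acc, 2*n)[g + 3] + 2 ∨ n ≤ 2
Before arr[4] := tot: 5*n ≠ 3*store(store(store(arr, 4, tot), 0, n + 1), acc, 2*n)[g + 3] + 2 ∨ n ≤ 2
Answer: WP = 5*n ≠ 3*store(store(store(arr, 4, tot), 0, n + 1), acc, 2*n)[g + 3] + 2 ∨ n ≤ 2


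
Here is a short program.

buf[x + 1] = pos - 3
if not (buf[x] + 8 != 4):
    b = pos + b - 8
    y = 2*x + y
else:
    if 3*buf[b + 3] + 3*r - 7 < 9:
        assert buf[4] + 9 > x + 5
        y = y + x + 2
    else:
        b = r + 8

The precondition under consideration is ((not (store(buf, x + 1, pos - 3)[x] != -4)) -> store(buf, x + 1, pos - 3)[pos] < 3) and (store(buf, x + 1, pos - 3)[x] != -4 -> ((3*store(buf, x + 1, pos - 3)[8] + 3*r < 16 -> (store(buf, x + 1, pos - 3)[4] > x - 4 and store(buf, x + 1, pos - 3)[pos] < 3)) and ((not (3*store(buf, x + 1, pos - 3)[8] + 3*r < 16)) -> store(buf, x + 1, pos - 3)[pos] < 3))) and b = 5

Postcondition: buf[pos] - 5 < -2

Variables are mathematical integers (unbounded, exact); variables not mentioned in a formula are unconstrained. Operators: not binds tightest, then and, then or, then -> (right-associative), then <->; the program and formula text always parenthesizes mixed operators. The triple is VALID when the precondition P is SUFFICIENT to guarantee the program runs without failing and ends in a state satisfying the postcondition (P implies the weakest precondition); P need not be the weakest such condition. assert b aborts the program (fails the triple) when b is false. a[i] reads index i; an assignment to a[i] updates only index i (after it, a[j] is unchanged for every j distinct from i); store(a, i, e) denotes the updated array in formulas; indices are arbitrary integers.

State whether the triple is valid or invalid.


Working backward. After the program, the postcondition buf[pos] - 5 < -2 must hold; in canonical form it is buf[pos] < 3.
Then branch requires buf[pos] < 3; else branch requires (3*buf[b + 3] + 3*r < 16 -> (buf[4] > x - 4 and buf[pos] < 3)) and ((not (3*buf[b + 3] + 3*r < 16)) -> buf[pos] < 3).
Before the if: ((not (buf[x] != -4)) -> buf[pos] < 3) and (buf[x] != -4 -> ((3*buf[b + 3] + 3*r < 16 -> (buf[4] > x - 4 and buf[pos] < 3)) and ((not (3*buf[b + 3] + 3*r < 16)) -> buf[pos] < 3)))
Before buf[x + 1] := pos - 3: ((not (store(buf, x + 1, pos - 3)[x] != -4)) -> store(buf, x + 1, pos - 3)[pos] < 3) and (store(buf, x + 1, pos - 3)[x] != -4 -> ((3*store(buf, x + 1, pos - 3)[b + 3] + 3*r < 16 -> (store(buf, x + 1, pos - 3)[4] > x - 4 and store(buf, x + 1, pos - 3)[pos] < 3)) and ((not (3*store(buf, x + 1, pos - 3)[b + 3] + 3*r < 16)) -> store(buf, x + 1, pos - 3)[pos] < 3)))
The weakest precondition is ((not (store(buf, x + 1, pos - 3)[x] != -4)) -> store(buf, x + 1, pos - 3)[pos] < 3) and (store(buf, x + 1, pos - 3)[x] != -4 -> ((3*store(buf, x + 1, pos - 3)[b + 3] + 3*r < 16 -> (store(buf, x + 1, pos - 3)[4] > x - 4 and store(buf, x + 1, pos - 3)[pos] < 3)) and ((not (3*store(buf, x + 1, pos - 3)[b + 3] + 3*r < 16)) -> store(buf, x + 1, pos - 3)[pos] < 3))).
Check whether ((not (store(buf, x + 1, pos - 3)[x] != -4)) -> store(buf, x + 1, pos - 3)[pos] < 3) and (store(buf, x + 1, pos - 3)[x] != -4 -> ((3*store(buf, x + 1, pos - 3)[8] + 3*r < 16 -> (store(buf, x + 1, pos - 3)[4] > x - 4 and store(buf, x + 1, pos - 3)[pos] < 3)) and ((not (3*store(buf, x + 1, pos - 3)[8] + 3*r < 16)) -> store(buf, x + 1, pos - 3)[pos] < 3))) and b = 5 implies it.
Every state satisfying the precondition satisfies the weakest precondition: the implication holds.
Answer: valid


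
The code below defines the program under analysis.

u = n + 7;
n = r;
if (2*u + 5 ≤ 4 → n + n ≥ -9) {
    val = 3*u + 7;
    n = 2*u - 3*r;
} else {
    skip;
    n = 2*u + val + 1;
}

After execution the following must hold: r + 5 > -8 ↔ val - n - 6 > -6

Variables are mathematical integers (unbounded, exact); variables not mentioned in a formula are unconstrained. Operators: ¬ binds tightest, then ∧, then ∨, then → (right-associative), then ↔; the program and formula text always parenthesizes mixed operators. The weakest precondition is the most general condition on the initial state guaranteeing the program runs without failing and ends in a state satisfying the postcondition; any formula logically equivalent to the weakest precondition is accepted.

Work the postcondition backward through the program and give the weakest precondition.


Working backward. After the program, the postcondition r + 5 > -8 ↔ val - n - 6 > -6 must hold; in canonical form it is r > -13 ↔ val > n.
Then branch requires r > -13 ↔ 3*r + u > -7; else branch requires r > -13 ↔ 2*u < -1.
Before the if: ((2*u ≤ -1 → 2*n ≥ -9) → (r > -13 ↔ 3*r + u > -7)) ∧ ((¬(2*u ≤ -1 → 2*n ≥ -9)) → (r > -13 ↔ 2*u < -1))
Before n := r: ((2*u ≤ -1 → 2*r ≥ -9) → (r > -13 ↔ 3*r + u > -7)) ∧ ((¬(2*u ≤ -1 → 2*r ≥ -9)) → (r > -13 ↔ 2*u < -1))
Before u := n + 7: ((2*n ≤ -15 → 2*r ≥ -9) → (r > -13 ↔ n + 3*r > -14)) ∧ ((¬(2*n ≤ -15 → 2*r ≥ -9)) → (r > -13 ↔ 2*n < -15))
Answer: WP = ((2*n ≤ -15 → 2*r ≥ -9) → (r > -13 ↔ n + 3*r > -14)) ∧ ((¬(2*n ≤ -15 → 2*r ≥ -9)) → (r > -13 ↔ 2*n < -15))


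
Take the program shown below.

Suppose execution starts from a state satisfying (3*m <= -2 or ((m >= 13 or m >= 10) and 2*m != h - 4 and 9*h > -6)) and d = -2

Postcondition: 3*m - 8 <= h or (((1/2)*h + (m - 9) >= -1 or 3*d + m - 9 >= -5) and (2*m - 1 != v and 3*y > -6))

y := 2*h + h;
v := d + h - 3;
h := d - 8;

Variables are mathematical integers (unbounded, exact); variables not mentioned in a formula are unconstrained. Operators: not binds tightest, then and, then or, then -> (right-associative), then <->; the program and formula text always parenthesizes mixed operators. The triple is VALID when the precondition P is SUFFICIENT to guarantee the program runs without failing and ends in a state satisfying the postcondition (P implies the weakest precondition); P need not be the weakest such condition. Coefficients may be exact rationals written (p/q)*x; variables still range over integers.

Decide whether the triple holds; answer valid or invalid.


Working backward. After the program, the postcondition 3*m - 8 <= h or (((1/2)*h + (m - 9) >= -1 or 3*d + m - 9 >= -5) and (2*m - 1 != v and 3*y > -6)) must hold; in canonical form it is 3*m <= h + 8 or (((1/2)*h + m >= 8 or 3*d + m >= 4) and 2*m != v + 1 and 3*y > -6).
Before h := d - 8: 3*m <= d or (((1/2)*d + m >= 12 or 3*d + m >= 4) and 2*m != v + 1 and 3*y > -6)
Before v := d + h - 3: 3*m <= d or (((1/2)*d + m >= 12 or 3*d + m >= 4) and 2*m != d + h - 2 and 3*y > -6)
Before y := 2*h + h: 3*m <= d or (((1/2)*d + m >= 12 or 3*d + m >= 4) and 2*m != d + h - 2 and 9*h > -6)
The weakest precondition is 3*m <= d or (((1/2)*d + m >= 12 or 3*d + m >= 4) and 2*m != d + h - 2 and 9*h > -6).
Check whether (3*m <= -2 or ((m >= 13 or m >= 10) and 2*m != h - 4 and 9*h > -6)) and d = -2 implies it.
Every state satisfying the precondition satisfies the weakest precondition: the implication holds.
Answer: valid


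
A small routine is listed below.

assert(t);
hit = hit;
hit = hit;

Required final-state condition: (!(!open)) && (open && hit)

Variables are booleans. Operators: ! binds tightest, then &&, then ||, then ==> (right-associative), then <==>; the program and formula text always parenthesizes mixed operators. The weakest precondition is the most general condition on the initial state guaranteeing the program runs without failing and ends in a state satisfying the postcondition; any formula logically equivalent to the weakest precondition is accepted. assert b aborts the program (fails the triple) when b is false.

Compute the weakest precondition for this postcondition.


Working backward. After the program, the postcondition (!(!open)) && (open && hit) must hold; in canonical form it is open && hit.
Before hit := hit: open && hit
Before hit := hit: open && hit
Before assert t: t && open && hit
Answer: WP = t && open && hit


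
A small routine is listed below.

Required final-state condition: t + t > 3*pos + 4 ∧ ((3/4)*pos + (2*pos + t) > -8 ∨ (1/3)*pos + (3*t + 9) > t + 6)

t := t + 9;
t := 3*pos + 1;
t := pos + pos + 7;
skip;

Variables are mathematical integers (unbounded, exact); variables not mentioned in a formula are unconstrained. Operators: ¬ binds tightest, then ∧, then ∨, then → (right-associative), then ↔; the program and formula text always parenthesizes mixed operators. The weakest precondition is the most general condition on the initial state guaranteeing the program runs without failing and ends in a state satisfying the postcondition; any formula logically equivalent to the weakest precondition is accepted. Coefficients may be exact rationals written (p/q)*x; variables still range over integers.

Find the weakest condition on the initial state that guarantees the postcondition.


Working backward. After the program, the postcondition t + t > 3*pos + 4 ∧ ((3/4)*pos + (2*pos + t) > -8 ∨ (1/3)*pos + (3*t + 9) > t + 6) must hold; in canonical form it is 2*t > 3*pos + 4 ∧ ((11/4)*pos + t > -8 ∨ (1/3)*pos + 2*t > -3).
Before skip: 2*t > 3*pos + 4 ∧ ((11/4)*pos + t > -8 ∨ (1/3)*pos + 2*t > -3)
Before t := pos + pos + 7: pos > -10 ∧ ((19/4)*pos > -15 ∨ (13/3)*pos > -17)
Before t := 3*pos + 1: pos > -10 ∧ ((19/4)*pos > -15 ∨ (13/3)*pos > -17)
Before t := t + 9: pos > -10 ∧ ((19/4)*pos > -15 ∨ (13/3)*pos > -17)
Answer: WP = pos > -10 ∧ ((19/4)*pos > -15 ∨ (13/3)*pos > -17)


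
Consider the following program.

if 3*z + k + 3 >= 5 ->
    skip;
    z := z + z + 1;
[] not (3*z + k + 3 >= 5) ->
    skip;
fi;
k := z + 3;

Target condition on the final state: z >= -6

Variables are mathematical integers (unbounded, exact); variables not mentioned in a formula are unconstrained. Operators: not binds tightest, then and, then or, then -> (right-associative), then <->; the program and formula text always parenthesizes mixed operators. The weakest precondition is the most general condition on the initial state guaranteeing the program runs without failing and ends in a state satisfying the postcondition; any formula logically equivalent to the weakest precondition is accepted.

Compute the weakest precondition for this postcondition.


Working backward. After the program, z >= -6 must hold.
Before k := z + 3: z >= -6
Then branch requires 2*z >= -7; else branch requires z >= -6.
Before the if: (k + 3*z >= 2 -> 2*z >= -7) and ((not (k + 3*z >= 2)) -> z >= -6)
Answer: WP = (k + 3*z >= 2 -> 2*z >= -7) and ((not (k + 3*z >= 2)) -> z >= -6)


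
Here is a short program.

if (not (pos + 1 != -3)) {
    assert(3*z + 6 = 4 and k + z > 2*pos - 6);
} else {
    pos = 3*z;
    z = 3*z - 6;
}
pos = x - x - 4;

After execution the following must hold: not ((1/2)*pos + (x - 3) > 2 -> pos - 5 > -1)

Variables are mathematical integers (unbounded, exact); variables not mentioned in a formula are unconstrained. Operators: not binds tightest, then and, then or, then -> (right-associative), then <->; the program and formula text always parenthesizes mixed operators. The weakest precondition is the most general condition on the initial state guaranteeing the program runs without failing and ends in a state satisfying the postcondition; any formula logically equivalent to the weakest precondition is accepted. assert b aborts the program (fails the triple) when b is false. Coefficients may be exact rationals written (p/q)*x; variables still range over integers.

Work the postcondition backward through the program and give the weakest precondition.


Working backward. After the program, the postcondition not ((1/2)*pos + (x - 3) > 2 -> pos - 5 > -1) must hold; in canonical form it is not ((1/2)*pos + x > 5 -> pos > 4).
Before pos := x - x - 4: x > 7
Then branch requires 3*z = -2 and k + z > 2*pos - 6 and x > 7; else branch requires x > 7.
Before the if: ((not (pos != -4)) -> (3*z = -2 and k + z > 2*pos - 6 and x > 7)) and (pos != -4 -> x > 7)
Answer: WP = ((not (pos != -4)) -> (3*z = -2 and k + z > 2*pos - 6 and x > 7)) and (pos != -4 -> x > 7)
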